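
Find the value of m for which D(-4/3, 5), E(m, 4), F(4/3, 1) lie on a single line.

-2/3

Collinearity: (E − D) must be parallel to (F − D) = (8/3, -4).
Cross-multiplying the components: (m − (-4/3))·(-4) = (-1)·(8/3).
Solving gives m = -2/3.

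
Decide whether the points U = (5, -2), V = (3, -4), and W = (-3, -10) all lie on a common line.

Yes

UV = (-2, -2), UW = (-8, -8).
det[UV; UW] = (-2)(-8) − (-2)(-8) = 0.
The determinant is zero, so the points are collinear.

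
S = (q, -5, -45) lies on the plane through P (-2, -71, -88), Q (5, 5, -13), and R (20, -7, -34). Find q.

43

The plane through P, Q, R has equation −696x + 1272y − 1224z = 18792.
Substituting S: (-696)q + (48720) = 18792, so q = 43.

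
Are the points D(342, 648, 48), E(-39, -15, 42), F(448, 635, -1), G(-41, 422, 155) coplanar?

Yes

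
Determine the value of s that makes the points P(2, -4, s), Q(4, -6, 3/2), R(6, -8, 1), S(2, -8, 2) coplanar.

The points are coplanar iff PQ · (PR × PS) = 0.
Expanding, this is linear in s: (8)s + (-16) = 0.
So s = 2.

2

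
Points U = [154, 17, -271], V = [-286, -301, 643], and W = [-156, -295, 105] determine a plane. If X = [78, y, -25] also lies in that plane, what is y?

-9

A normal to the plane is n = UV × UW = (165600, -117900, 38700).
X lies in the plane iff n · UX = 0.
This gives (-117900)y + (-1061100) = 0, so y = -9.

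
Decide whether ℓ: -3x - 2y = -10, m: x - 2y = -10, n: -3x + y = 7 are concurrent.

The three lines meet at one point iff the augmented coefficient matrix [aᵢ bᵢ cᵢ] has rank < 3, i.e. its determinant vanishes.
Here the determinant is 16.
Nonzero, so no common point exists.

No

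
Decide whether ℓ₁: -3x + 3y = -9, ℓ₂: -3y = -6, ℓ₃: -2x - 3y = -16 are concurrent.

The three lines meet at one point iff the augmented coefficient matrix [aᵢ bᵢ cᵢ] has rank < 3, i.e. its determinant vanishes.
Here the determinant is 0.
It vanishes, so the lines are concurrent at (5, 2).

Yes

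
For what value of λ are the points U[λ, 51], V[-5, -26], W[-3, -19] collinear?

17

The three points are collinear iff det[UV; UW] = 0.
This determinant is linear in λ: (-7)λ + (119) = 0, so λ = 17.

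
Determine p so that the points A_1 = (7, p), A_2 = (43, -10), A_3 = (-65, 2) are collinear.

-6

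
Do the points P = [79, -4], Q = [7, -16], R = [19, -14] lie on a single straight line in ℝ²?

Yes

PQ = (-72, -12), PR = (-60, -10).
Twice the signed area of △PQR is (-72)(-10) − (-12)(-60) = 0.
The triangle is degenerate (zero area), so the points are collinear.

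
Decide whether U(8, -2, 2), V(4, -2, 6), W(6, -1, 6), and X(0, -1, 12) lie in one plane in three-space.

Yes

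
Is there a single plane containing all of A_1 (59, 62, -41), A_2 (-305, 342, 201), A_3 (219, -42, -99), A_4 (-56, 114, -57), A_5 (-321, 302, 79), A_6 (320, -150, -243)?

The plane through A_1, A_2, A_3 has normal n = A_1A_2 × A_1A_3 = (8928, 17608, -6944) and equation n·P = 1903152.
Checking the remaining points: n·A_4 = 1903152, n·A_5 = 1903152, n·A_6 = 1903152.
All equal 1903152, so all 6 points lie in one plane.

Yes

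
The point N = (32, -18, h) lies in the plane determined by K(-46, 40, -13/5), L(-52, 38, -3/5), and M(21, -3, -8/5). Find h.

7/5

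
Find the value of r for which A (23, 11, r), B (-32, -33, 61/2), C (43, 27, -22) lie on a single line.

-8

Direction BC = (75, 60, -105/2). From the x-coordinate of A, the parameter along the line is τ = (23 − (-32))/75 = 11/15.
Then r = 61/2 + 11/15·(-105/2) = -8.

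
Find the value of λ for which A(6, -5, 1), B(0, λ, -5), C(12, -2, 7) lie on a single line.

Collinearity requires AB × AC = 0; each component is linear in λ.
The x-component gives (6)λ + (48) = 0, so λ = -8.
The remaining components then also vanish.

-8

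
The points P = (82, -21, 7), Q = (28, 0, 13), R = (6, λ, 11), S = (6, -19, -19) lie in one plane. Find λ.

Normal to plane PQS: n = (-558, -1860, 1488); plane equation n·X = 3720.
Requiring n·R = 3720: (-1860)λ + (13020) = 3720.
So λ = 5.

5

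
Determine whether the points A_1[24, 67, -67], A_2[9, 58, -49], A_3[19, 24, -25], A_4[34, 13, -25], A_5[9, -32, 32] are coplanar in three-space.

The plane through A_1, A_2, A_3 has normal n = A_1A_2 × A_1A_3 = (396, 540, 600) and equation n·P = 5484.
Checking the remaining points: n·A_4 = 5484, n·A_5 = 5484.
All equal 5484, so all 5 points lie in one plane.

Yes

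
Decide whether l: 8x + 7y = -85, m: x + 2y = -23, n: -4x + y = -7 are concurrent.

Yes

The three lines meet at one point iff the augmented coefficient matrix [aᵢ bᵢ cᵢ] has rank < 3, i.e. its determinant vanishes.
Here the determinant is 0.
It vanishes, so the lines are concurrent at (-1, -11).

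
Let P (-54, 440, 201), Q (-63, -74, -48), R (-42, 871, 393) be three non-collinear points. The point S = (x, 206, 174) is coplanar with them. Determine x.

-81

The plane through P, Q, R has equation 8631x − 1260y + 2289z = -560385.
Substituting S: (8631)x + (138726) = -560385, so x = -81.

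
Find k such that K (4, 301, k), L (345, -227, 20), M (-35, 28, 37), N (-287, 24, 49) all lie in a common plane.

The points are coplanar iff KL · (KM × KN) = 0.
Expanding, this is linear in k: (-65780)k + (2236520) = 0.
So k = 34.

34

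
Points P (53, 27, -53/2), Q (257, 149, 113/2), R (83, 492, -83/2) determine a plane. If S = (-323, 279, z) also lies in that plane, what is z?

Coplanarity requires PQ · (PR × PS) = 0.
PQ = (204, 122, 83), PR = (30, 465, -15); the triple product is linear in z with coefficient 91200 and constant term 19015200.
Setting it to zero: z = -417/2.

-417/2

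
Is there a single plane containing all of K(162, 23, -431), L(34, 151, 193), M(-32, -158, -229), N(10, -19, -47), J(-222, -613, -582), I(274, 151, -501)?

No

The plane through K, L, M has normal n = KL × KM = (138800, -95200, 48000) and equation n·P = -392000.
Checking the remaining points: n·N = 940800, n·J = -392000, n·I = -392000.
Since n·N = 940800 ≠ -392000, N is off the plane and the points are not all coplanar.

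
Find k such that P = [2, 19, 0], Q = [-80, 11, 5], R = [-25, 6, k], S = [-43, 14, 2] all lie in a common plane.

-11

The points are coplanar iff PQ · (PR × PS) = 0.
Expanding, this is linear in k: (-50)k + (-550) = 0.
So k = -11.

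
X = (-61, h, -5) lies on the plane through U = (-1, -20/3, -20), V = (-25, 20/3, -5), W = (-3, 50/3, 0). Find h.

0

A normal to the plane is n = UV × UW = (-250/3, 450, -1600/3).
X lies in the plane iff n · UX = 0.
This gives (450)h + (0) = 0, so h = 0.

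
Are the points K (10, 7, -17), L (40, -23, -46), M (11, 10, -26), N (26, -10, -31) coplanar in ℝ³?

No

With K as base: KL = (30, -30, -29), KM = (1, 3, -9), KN = (16, -17, -14).
KM × KN = (-195, -130, -65).
KL · (KM × KN) = -65.
Since -65 ≠ 0, the four points are not coplanar.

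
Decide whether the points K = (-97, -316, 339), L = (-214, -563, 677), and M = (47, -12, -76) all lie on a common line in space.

KL = (-117, -247, 338), KM = (144, 304, -415).
KL × KM = (-247, 117, 0).
The cross product is nonzero, so the points do not lie on one line.

No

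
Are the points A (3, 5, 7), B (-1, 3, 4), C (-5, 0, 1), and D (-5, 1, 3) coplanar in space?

With A as base: AB = (-4, -2, -3), AC = (-8, -5, -6), AD = (-8, -4, -4).
AC × AD = (-4, 16, -8).
AB · (AC × AD) = 8.
Since 8 ≠ 0, the four points are not coplanar.

No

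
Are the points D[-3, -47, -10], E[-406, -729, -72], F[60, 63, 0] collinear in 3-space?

DE = (-403, -682, -62), DF = (63, 110, 10).
DE × DF = (0, 124, -1364).
The cross product is nonzero, so the points do not lie on one line.

No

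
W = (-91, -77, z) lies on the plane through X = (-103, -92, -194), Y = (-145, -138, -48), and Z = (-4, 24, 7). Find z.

Coplanarity requires XY · (XZ × XW) = 0.
XY = (-42, -46, 146), XZ = (99, 116, 201); the triple product is linear in z with coefficient -318 and constant term -32436.
Setting it to zero: z = -102.

-102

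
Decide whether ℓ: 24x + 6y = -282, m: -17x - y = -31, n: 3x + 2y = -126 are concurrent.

Intersecting ℓ and m: solving the 2×2 system gives (x, y) = (6, -71).
Substitute into n: (3)(6) + (2)(-71) = -124.
But n requires -126 ≠ -124, so the three lines have no common point.

No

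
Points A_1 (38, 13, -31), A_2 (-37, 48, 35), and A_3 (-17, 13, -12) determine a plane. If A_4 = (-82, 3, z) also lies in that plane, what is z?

-1

The plane through A_1, A_2, A_3 has equation 665x − 2205y + 1925z = -63070.
Substituting A_4: (1925)z + (-61145) = -63070, so z = -1.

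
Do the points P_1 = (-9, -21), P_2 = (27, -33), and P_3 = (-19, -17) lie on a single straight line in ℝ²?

No

P_1P_2 = (36, -12), P_1P_3 = (-10, 4).
If collinear, P_1P_3 would be a scalar multiple of P_1P_2. But (36)·(4) ≠ (-12)·(-10) (difference 24), so they are not parallel; the points are not collinear.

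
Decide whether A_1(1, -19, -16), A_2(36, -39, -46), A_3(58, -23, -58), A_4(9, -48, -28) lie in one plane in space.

No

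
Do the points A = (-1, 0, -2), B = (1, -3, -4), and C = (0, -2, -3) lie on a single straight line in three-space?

No

AB = (2, -3, -2), AC = (1, -2, -1).
Comparing components 2 and 3: (-3)(-1) − (-2)(-2) = -1 ≠ 0, so AB and AC are not parallel and the points are not collinear.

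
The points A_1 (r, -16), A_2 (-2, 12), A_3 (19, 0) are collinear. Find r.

The three points are collinear iff det[A_1A_2; A_1A_3] = 0.
This determinant is linear in r: (12)r + (-564) = 0, so r = 47.

47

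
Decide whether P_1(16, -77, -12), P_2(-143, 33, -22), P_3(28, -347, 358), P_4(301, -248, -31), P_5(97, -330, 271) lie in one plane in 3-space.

Yes

The plane through P_1, P_2, P_3 has normal n = P_1P_2 × P_1P_3 = (38000, 58710, 41610) and equation n·P = -4411990.
Checking the remaining points: n·P_4 = -4411990, n·P_5 = -4411990.
All equal -4411990, so all 5 points lie in one plane.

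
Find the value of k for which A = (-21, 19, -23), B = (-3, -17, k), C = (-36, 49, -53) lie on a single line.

13

Collinearity requires AB × AC = 0; each component is linear in k.
The x-component gives (-30)k + (390) = 0, so k = 13.
The remaining components then also vanish.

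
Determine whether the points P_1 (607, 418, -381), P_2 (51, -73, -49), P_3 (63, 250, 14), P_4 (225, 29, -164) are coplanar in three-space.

The four points are coplanar iff the 3×3 determinant with rows P_1P_2, P_1P_3, P_1P_4 is zero.
Rows: (-556, -491, 332), (-544, -168, 395), (-382, -389, 217).
Expanding along the first row: (-556)(117199) − (-491)(32842) + (332)(147440) = -87142.
Nonzero ⇒ not coplanar.

No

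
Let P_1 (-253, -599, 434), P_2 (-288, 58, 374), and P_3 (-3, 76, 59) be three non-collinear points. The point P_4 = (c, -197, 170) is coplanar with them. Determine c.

The plane through P_1, P_2, P_3 has equation −205875x − 28125y − 187875z = -12604500.
Substituting P_4: (-205875)c + (-26398125) = -12604500, so c = -67.

-67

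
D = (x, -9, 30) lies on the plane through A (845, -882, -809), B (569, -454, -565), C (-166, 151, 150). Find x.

-36

A normal to the plane is n = AB × AC = (158400, 18000, 147600).
D lies in the plane iff n · AD = 0.
This gives (158400)x + (5702400) = 0, so x = -36.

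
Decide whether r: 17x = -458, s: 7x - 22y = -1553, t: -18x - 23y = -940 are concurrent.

The three lines meet at one point iff the augmented coefficient matrix [aᵢ bᵢ cᵢ] has rank < 3, i.e. its determinant vanishes.
Here the determinant is -557.
Nonzero, so no common point exists.

No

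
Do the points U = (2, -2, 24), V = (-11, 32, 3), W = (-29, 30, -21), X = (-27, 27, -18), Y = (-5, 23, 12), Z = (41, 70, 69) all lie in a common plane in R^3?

The plane through U, V, W has normal n = UV × UW = (-858, 66, 638) and equation n·P = 13464.
Checking the remaining points: n·X = 13464, n·Y = 13464, n·Z = 13464.
All equal 13464, so all 6 points lie in one plane.

Yes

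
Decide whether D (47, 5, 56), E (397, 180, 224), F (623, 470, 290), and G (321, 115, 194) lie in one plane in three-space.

Yes

With D as base: DE = (350, 175, 168), DF = (576, 465, 234), DG = (274, 110, 138).
DF × DG = (38430, -15372, -64050).
DE · (DF × DG) = 0.
The scalar triple product vanishes, so the four points are coplanar.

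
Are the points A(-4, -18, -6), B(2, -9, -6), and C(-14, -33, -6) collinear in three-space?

Yes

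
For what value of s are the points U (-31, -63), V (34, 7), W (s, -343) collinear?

-291

Collinearity: (W − U) must be parallel to (V − U) = (65, 70).
Cross-multiplying the components: (s − (-31))·(70) = (-280)·(65).
Solving gives s = -291.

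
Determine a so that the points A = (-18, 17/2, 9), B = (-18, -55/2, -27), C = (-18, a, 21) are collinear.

Direction AB = (0, -36, -36). From the z-coordinate of C, the parameter along the line is τ = (21 − 9)/(-36) = -1/3.
Then a = 17/2 + (-1/3)·(-36) = 41/2.

41/2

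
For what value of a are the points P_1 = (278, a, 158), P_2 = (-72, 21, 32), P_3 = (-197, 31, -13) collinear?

Collinearity requires P_1P_2 × P_1P_3 = 0; each component is linear in a.
The x-component gives (45)a + (315) = 0, so a = -7.
The remaining components then also vanish.

-7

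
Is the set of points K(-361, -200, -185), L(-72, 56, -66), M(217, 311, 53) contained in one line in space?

No

KL = (289, 256, 119), KM = (578, 511, 238).
KL × KM = (119, 0, -289).
The cross product is nonzero, so the points do not lie on one line.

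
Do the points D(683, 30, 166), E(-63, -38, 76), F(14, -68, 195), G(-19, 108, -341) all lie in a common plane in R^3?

No

The four points are coplanar iff the 3×3 determinant with rows DE, DF, DG is zero.
Rows: (-746, -68, -90), (-669, -98, 29), (-702, 78, -507).
Expanding along the first row: (-746)(47424) − (-68)(359541) + (-90)(-120978) = -41496.
Nonzero ⇒ not coplanar.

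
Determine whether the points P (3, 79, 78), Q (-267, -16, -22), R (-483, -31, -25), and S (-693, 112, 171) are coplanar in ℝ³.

With P as base: PQ = (-270, -95, -100), PR = (-486, -110, -103), PS = (-696, 33, 93).
PR × PS = (-6831, 116886, -92598).
PQ · (PR × PS) = 0.
The scalar triple product vanishes, so the four points are coplanar.

Yes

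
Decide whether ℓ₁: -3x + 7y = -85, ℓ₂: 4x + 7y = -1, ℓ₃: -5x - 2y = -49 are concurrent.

No

Intersecting ℓ₁ and ℓ₂: solving the 2×2 system gives (x, y) = (12, -7).
Substitute into ℓ₃: (-5)(12) + (-2)(-7) = -46.
But ℓ₃ requires -49 ≠ -46, so the three lines have no common point.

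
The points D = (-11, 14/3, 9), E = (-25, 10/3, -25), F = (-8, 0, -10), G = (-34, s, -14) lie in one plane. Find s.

26/3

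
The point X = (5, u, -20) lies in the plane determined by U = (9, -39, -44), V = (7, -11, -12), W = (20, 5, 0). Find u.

The plane through U, V, W has equation −176x + 440y − 396z = -1320.
Substituting X: (440)u + (7040) = -1320, so u = -19.

-19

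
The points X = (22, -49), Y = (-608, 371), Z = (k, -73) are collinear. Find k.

The three points are collinear iff det[XY; XZ] = 0.
This determinant is linear in k: (-420)k + (24360) = 0, so k = 58.

58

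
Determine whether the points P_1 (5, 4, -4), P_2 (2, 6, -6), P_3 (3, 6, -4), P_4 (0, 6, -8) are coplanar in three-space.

No

A normal to the plane through P_1, P_2, P_3 is n = P_1P_2 × P_1P_3 = (4, 4, -2).
The plane has equation n·P = 44. For P_4: n·P_4 = 40.
40 ≠ 44, so P_4 is off the plane.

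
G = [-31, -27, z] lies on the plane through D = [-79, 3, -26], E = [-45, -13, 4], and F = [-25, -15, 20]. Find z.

18

Coplanarity requires DE · (DF × DG) = 0.
DE = (34, -16, 30), DF = (54, -18, 46); the triple product is linear in z with coefficient 252 and constant term -4536.
Setting it to zero: z = 18.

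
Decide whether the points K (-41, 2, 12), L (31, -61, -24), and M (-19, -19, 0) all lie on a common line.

No

KL = (72, -63, -36), KM = (22, -21, -12).
KL × KM = (0, 72, -126).
The cross product is nonzero, so the points do not lie on one line.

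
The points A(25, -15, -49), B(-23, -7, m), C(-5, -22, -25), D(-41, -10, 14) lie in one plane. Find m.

Normal to plane ACD: n = (-561, 306, -612); plane equation n·P = 11373.
Requiring n·B = 11373: (-612)m + (10761) = 11373.
So m = -1.

-1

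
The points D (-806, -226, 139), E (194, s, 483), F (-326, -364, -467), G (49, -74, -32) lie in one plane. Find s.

Coplanarity ⇔ det[DE; DF; DG] = 0.
Expanding, this is linear in s: (-436050)s + (82849500) = 0.
So s = 190.

190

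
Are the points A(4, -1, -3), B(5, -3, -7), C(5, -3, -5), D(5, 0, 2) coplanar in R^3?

No

With A as base: AB = (1, -2, -4), AC = (1, -2, -2), AD = (1, 1, 5).
AC × AD = (-8, -7, 3).
AB · (AC × AD) = -6.
Since -6 ≠ 0, the four points are not coplanar.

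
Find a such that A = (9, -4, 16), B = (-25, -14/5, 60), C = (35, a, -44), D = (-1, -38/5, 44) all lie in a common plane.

Normal to plane ABD: n = (192, 512, 672/5); plane equation n·P = 9152/5.
Requiring n·C = 9152/5: (512)a + (4032/5) = 9152/5.
So a = 2.

2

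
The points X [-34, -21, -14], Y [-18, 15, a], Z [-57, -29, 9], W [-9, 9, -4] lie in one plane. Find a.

Normal to plane XZW: n = (-770, 805, -490); plane equation n·P = 16135.
Requiring n·Y = 16135: (-490)a + (25935) = 16135.
So a = 20.

20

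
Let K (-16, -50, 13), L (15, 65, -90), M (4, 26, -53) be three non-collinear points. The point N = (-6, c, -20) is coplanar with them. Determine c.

The plane through K, L, M has equation 238x − 14y + 56z = -2380.
Substituting N: (-14)c + (-2548) = -2380, so c = -12.

-12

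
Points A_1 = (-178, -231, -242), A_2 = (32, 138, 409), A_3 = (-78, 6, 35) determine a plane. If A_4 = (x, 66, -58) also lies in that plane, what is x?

-93

Coplanarity requires A_1A_2 · (A_1A_3 × A_1A_4) = 0.
A_1A_2 = (210, 369, 651), A_1A_3 = (100, 237, 277); the triple product is linear in x with coefficient -52074 and constant term -4842882.
Setting it to zero: x = -93.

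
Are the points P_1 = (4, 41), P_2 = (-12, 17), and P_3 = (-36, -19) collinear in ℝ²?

Yes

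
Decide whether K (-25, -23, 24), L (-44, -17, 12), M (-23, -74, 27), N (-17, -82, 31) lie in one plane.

With K as base: KL = (-19, 6, -12), KM = (2, -51, 3), KN = (8, -59, 7).
KM × KN = (-180, 10, 290).
KL · (KM × KN) = 0.
The scalar triple product vanishes, so the four points are coplanar.

Yes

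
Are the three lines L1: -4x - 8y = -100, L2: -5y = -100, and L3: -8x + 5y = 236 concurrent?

No

Intersecting L1 and L2: solving the 2×2 system gives (x, y) = (-15, 20).
Substitute into L3: (-8)(-15) + (5)(20) = 220.
But L3 requires 236 ≠ 220, so the three lines have no common point.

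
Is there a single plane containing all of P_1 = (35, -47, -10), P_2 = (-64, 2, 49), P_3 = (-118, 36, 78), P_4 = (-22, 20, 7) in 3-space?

Yes

With P_1 as base: P_1P_2 = (-99, 49, 59), P_1P_3 = (-153, 83, 88), P_1P_4 = (-57, 67, 17).
P_1P_3 × P_1P_4 = (-4485, -2415, -5520).
P_1P_2 · (P_1P_3 × P_1P_4) = 0.
The scalar triple product vanishes, so the four points are coplanar.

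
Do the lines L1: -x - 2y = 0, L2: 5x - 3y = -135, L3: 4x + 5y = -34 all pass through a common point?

No

Intersecting L1 and L2: solving the 2×2 system gives (x, y) = (-270/13, 135/13).
Substitute into L3: (4)(-270/13) + (5)(135/13) = -405/13.
But L3 requires -34 ≠ -405/13, so the three lines have no common point.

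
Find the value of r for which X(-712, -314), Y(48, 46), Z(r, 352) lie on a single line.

694

Collinearity: (Z − X) must be parallel to (Y − X) = (760, 360).
Cross-multiplying the components: (r − (-712))·(360) = (666)·(760).
Solving gives r = 694.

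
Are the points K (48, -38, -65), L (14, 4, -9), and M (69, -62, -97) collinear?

No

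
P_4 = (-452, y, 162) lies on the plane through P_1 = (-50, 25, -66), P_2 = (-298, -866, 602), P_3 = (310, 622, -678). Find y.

245

The plane through P_1, P_2, P_3 has equation 146496x + 88704y + 172704z = -16505664.
Substituting P_4: (88704)y + (-38238144) = -16505664, so y = 245.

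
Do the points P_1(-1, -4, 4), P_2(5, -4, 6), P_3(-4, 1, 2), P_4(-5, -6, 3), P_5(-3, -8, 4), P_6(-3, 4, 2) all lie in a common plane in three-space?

The plane through P_1, P_2, P_3 has normal n = P_1P_2 × P_1P_3 = (-10, 6, 30) and equation n·P = 106.
Checking the remaining points: n·P_4 = 104, n·P_5 = 102, n·P_6 = 114.
Since n·P_4 = 104 ≠ 106, P_4 is off the plane and the points are not all coplanar.

No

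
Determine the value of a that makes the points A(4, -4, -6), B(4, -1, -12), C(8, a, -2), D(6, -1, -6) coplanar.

0

The points are coplanar iff AB · (AC × AD) = 0.
Expanding, this is linear in a: (12)a + (0) = 0.
So a = 0.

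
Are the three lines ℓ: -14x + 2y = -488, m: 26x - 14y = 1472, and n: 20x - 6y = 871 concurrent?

No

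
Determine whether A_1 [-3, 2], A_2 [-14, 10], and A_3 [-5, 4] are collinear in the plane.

No

A_1A_2 = (-11, 8), A_1A_3 = (-2, 2).
If collinear, A_1A_3 would be a scalar multiple of A_1A_2. But (-11)·(2) ≠ (8)·(-2) (difference -6), so they are not parallel; the points are not collinear.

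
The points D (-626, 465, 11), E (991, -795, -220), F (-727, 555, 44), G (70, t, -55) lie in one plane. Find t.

-57

Normal to plane DEF: n = (-20790, -30030, 18270); plane equation n·P = -748440.
Requiring n·G = -748440: (-30030)t + (-2460150) = -748440.
So t = -57.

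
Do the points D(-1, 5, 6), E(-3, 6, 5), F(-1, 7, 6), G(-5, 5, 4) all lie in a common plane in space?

Yes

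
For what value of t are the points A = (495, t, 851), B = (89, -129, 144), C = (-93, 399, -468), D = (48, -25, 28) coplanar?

-857

Coplanarity ⇔ det[AB; AC; AD] = 0.
Expanding, this is linear in t: (-3980)t + (-3410860) = 0.
So t = -857.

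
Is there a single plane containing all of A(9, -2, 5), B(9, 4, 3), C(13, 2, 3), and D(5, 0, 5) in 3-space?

The four points are coplanar iff the 3×3 determinant with rows AB, AC, AD is zero.
Rows: (0, 6, -2), (4, 4, -2), (-4, 2, 0).
Expanding along the first row: (0)(4) − (6)(-8) + (-2)(24) = 0.
Zero determinant ⇒ coplanar.

Yes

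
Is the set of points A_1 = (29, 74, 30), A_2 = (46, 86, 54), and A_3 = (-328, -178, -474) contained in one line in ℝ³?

A_1A_2 = (17, 12, 24), A_1A_3 = (-357, -252, -504).
A_1A_2 × A_1A_3 = (0, 0, 0).
The cross product vanishes, so the three points are collinear.

Yes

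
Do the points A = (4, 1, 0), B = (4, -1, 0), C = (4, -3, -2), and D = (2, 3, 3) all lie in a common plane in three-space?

With A as base: AB = (0, -2, 0), AC = (0, -4, -2), AD = (-2, 2, 3).
AC × AD = (-8, 4, -8).
AB · (AC × AD) = -8.
Since -8 ≠ 0, the four points are not coplanar.

No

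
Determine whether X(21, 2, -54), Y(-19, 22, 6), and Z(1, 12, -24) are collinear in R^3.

XY = (-40, 20, 60), XZ = (-20, 10, 30).
Each component of XZ is 1/2 times the corresponding component of XY, so XZ = 1/2·XY and the points are collinear.

Yes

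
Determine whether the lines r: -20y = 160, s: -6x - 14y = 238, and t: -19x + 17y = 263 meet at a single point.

Yes

Intersecting r and s: solving the 2×2 system gives (x, y) = (-21, -8).
Substitute into t: (-19)(-21) + (17)(-8) = 263.
This equals 263, so (-21, -8) lies on all three lines and they are concurrent.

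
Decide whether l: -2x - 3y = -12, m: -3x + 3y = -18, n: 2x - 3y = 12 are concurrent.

Yes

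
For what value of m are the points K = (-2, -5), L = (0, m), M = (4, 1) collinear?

-3

Collinearity: (L − K) must be parallel to (M − K) = (6, 6).
Cross-multiplying the components: (m − (-5))·(6) = (2)·(6).
Solving gives m = -3.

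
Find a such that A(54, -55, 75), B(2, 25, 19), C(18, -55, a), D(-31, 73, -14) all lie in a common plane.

87

Normal to plane ABD: n = (48, 132, 144); plane equation n·P = 6132.
Requiring n·C = 6132: (144)a + (-6396) = 6132.
So a = 87.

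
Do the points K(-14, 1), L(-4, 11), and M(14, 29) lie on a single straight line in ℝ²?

KL = (10, 10), KM = (28, 28).
Twice the signed area of △KLM is (10)(28) − (10)(28) = 0.
The triangle is degenerate (zero area), so the points are collinear.

Yes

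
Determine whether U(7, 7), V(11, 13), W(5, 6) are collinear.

No

UV = (4, 6), UW = (-2, -1).
If collinear, UW would be a scalar multiple of UV. But (4)·(-1) ≠ (6)·(-2) (difference 8), so they are not parallel; the points are not collinear.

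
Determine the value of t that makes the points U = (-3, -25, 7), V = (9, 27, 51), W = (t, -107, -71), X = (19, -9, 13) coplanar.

Normal to plane UVX: n = (-392, 896, -952); plane equation n·P = -27888.
Requiring n·W = -27888: (-392)t + (-28280) = -27888.
So t = -1.

-1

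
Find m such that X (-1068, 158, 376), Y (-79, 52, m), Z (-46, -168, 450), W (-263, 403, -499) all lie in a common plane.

The points are coplanar iff XY · (XZ × XW) = 0.
Expanding, this is linear in m: (512820)m + (-29743560) = 0.
So m = 58.

58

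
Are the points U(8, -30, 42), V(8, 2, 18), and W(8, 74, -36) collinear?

Yes

UV = (0, 32, -24), UW = (0, 104, -78).
Each component of UW is 13/4 times the corresponding component of UV, so UW = 13/4·UV and the points are collinear.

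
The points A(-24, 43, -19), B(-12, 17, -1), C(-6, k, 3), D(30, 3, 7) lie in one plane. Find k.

11

Normal to plane ABD: n = (44, 660, 924); plane equation n·P = 9768.
Requiring n·C = 9768: (660)k + (2508) = 9768.
So k = 11.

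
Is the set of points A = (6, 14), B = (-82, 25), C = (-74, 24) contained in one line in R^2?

Yes

AB = (-88, 11), AC = (-80, 10).
Twice the signed area of △ABC is (-88)(10) − (11)(-80) = 0.
The triangle is degenerate (zero area), so the points are collinear.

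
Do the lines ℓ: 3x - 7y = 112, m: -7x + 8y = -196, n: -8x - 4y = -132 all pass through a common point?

No

The three lines meet at one point iff the augmented coefficient matrix [aᵢ bᵢ cᵢ] has rank < 3, i.e. its determinant vanishes.
Here the determinant is 276.
Nonzero, so no common point exists.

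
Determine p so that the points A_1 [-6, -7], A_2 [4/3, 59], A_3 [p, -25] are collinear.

Collinearity: (A_3 − A_1) must be parallel to (A_2 − A_1) = (22/3, 66).
Cross-multiplying the components: (p − (-6))·(66) = (-18)·(22/3).
Solving gives p = -8.

-8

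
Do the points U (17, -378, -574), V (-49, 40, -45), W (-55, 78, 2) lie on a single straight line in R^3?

UV = (-66, 418, 529), UW = (-72, 456, 576).
UV × UW = (-456, -72, 0).
The cross product is nonzero, so the points do not lie on one line.

No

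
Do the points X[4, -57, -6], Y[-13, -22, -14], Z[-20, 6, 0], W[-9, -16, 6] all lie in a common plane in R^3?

With X as base: XY = (-17, 35, -8), XZ = (-24, 63, 6), XW = (-13, 41, 12).
XZ × XW = (510, 210, -165).
XY · (XZ × XW) = 0.
The scalar triple product vanishes, so the four points are coplanar.

Yes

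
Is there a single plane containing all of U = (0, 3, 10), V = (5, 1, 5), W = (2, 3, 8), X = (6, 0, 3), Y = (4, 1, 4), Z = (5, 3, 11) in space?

The plane through U, V, W has normal n = UV × UW = (4, 0, 4) and equation n·P = 40.
Checking the remaining points: n·X = 36, n·Y = 32, n·Z = 64.
Since n·X = 36 ≠ 40, X is off the plane and the points are not all coplanar.

No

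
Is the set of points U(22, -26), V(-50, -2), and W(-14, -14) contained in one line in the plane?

Yes

UV = (-72, 24), UW = (-36, 12).
Twice the signed area of △UVW is (-72)(12) − (24)(-36) = 0.
The triangle is degenerate (zero area), so the points are collinear.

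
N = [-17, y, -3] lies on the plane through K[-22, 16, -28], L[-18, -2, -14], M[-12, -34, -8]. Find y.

The plane through K, L, M has equation 340x + 60y − 20z = -5960.
Substituting N: (60)y + (-5720) = -5960, so y = -4.

-4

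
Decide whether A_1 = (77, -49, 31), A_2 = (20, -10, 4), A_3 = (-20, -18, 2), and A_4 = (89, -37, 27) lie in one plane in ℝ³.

A normal to the plane through A_1, A_2, A_3 is n = A_1A_2 × A_1A_3 = (-294, 966, 2016).
The plane has equation n·P = -7476. For A_4: n·A_4 = -7476.
Equal, so A_4 lies in the plane and all four are coplanar.

Yes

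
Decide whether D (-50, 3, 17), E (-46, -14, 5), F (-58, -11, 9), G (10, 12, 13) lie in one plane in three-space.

Yes

The four points are coplanar iff the 3×3 determinant with rows DE, DF, DG is zero.
Rows: (4, -17, -12), (-8, -14, -8), (60, 9, -4).
Expanding along the first row: (4)(128) − (-17)(512) + (-12)(768) = 0.
Zero determinant ⇒ coplanar.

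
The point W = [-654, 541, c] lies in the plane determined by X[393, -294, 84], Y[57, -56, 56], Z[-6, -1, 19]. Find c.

-289

A normal to the plane is n = XY × XZ = (-7266, -10668, -3486).
W lies in the plane iff n · XW = 0.
This gives (-3486)c + (-1007454) = 0, so c = -289.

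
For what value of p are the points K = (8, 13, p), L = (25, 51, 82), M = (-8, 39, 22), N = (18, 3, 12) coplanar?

11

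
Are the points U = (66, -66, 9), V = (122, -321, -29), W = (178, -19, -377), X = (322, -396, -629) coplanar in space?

No

A normal to the plane through U, V, W is n = UV × UW = (100216, 17360, 31192).
The plane has equation n·P = 5749224. For X: n·X = 5775224.
5775224 ≠ 5749224, so X is off the plane.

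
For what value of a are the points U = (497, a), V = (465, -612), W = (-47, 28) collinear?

-652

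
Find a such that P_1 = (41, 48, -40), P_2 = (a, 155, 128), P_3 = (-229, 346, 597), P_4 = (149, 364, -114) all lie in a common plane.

Normal to plane P_1P_3P_4: n = (-223344, 48816, -117504); plane equation n·P = -2113776.
Requiring n·P_2 = -2113776: (-223344)a + (-7474032) = -2113776.
So a = -24.

-24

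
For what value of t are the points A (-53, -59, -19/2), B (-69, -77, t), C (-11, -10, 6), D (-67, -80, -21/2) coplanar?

-16

Coplanarity ⇔ det[AB; AC; AD] = 0.
Expanding, this is linear in t: (-196)t + (-3136) = 0.
So t = -16.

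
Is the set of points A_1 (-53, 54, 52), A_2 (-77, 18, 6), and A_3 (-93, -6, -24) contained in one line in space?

No

A_1A_2 = (-24, -36, -46), A_1A_3 = (-40, -60, -76).
A_1A_2 × A_1A_3 = (-24, 16, 0).
The cross product is nonzero, so the points do not lie on one line.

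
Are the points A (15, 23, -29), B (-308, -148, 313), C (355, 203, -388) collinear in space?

AB = (-323, -171, 342), AC = (340, 180, -359).
Comparing components 2 and 3: (-171)(-359) − (342)(180) = -171 ≠ 0, so AB and AC are not parallel and the points are not collinear.

No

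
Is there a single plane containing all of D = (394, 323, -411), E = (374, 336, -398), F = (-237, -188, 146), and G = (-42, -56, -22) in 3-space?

A normal to the plane through D, E, F is n = DE × DF = (13884, 2937, 18423).
The plane has equation n·P = -1152906. For G: n·G = -1152906.
Equal, so G lies in the plane and all four are coplanar.

Yes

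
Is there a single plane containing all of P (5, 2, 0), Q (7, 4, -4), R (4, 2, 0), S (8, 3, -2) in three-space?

Yes

The four points are coplanar iff the 3×3 determinant with rows PQ, PR, PS is zero.
Rows: (2, 2, -4), (-1, 0, 0), (3, 1, -2).
Expanding along the first row: (2)(0) − (2)(2) + (-4)(-1) = 0.
Zero determinant ⇒ coplanar.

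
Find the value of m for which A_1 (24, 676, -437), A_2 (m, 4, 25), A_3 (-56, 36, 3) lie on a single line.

Direction A_1A_3 = (-80, -640, 440). From the y-coordinate of A_2, the parameter along the line is τ = (4 − 676)/(-640) = 21/20.
Then m = 24 + 21/20·(-80) = -60.

-60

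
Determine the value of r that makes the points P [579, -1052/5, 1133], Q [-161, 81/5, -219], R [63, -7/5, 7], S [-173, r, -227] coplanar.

16

Normal to plane PQR: n = (137082/5, -135608, -188672/5); plane equation n·X = 8264718/5.
Requiring n·S = 8264718/5: (-135608)r + (19113358/5) = 8264718/5.
So r = 16.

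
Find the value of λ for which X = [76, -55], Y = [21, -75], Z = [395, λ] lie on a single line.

61

The three points are collinear iff det[XY; XZ] = 0.
This determinant is linear in λ: (-55)λ + (3355) = 0, so λ = 61.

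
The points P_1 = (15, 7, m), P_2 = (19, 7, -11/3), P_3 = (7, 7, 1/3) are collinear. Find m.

-7/3

Direction P_2P_3 = (-12, 0, 4). From the x-coordinate of P_1, the parameter along the line is τ = (15 − 19)/(-12) = 1/3.
Then m = (-11/3) + 1/3·(4) = -7/3.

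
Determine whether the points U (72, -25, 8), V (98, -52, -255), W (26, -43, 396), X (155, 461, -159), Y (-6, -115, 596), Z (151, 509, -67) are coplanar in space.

The plane through U, V, W has normal n = UV × UW = (-15210, 2010, -1710) and equation n·P = -1159050.
Checking the remaining points: n·X = -1159050, n·Y = -1159050, n·Z = -1159050.
All equal -1159050, so all 6 points lie in one plane.

Yes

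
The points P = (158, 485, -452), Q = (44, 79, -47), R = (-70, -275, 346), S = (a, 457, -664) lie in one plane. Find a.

Normal to plane PQR: n = (-16188, -1368, -5928); plane equation n·X = -541728.
Requiring n·S = -541728: (-16188)a + (3311016) = -541728.
So a = 238.

238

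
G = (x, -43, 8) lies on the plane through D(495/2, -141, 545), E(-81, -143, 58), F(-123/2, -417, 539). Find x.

-4

The plane through D, E, F has equation −134400x + 148512y + 90048z = -5128032.
Substituting G: (-134400)x + (-5665632) = -5128032, so x = -4.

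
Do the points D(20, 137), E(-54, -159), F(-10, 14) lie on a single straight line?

DE = (-74, -296), DF = (-30, -123).
Twice the signed area of △DEF is (-74)(-123) − (-296)(-30) = 222.
The area is nonzero, so the three points are not collinear.

No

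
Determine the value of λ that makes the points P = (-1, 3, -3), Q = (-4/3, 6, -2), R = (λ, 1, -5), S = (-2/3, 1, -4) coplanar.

-1/3

Normal to plane PQS: n = (-1, 0, -1/3); plane equation n·X = 2.
Requiring n·R = 2: (-1)λ + (5/3) = 2.
So λ = -1/3.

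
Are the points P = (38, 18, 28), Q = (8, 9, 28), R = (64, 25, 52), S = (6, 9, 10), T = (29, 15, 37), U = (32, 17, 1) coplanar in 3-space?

No

The plane through P, Q, R has normal n = PQ × PR = (-216, 720, 24) and equation n·X = 5424.
Checking the remaining points: n·S = 5424, n·T = 5424, n·U = 5352.
Since n·U = 5352 ≠ 5424, U is off the plane and the points are not all coplanar.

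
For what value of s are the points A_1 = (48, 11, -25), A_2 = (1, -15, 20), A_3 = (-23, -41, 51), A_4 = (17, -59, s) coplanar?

38

The points are coplanar iff A_1A_2 · (A_1A_3 × A_1A_4) = 0.
Expanding, this is linear in s: (598)s + (-22724) = 0.
So s = 38.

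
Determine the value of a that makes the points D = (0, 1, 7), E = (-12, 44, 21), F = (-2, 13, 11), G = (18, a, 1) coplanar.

Normal to plane DEF: n = (4, 20, -58); plane equation n·P = -386.
Requiring n·G = -386: (20)a + (14) = -386.
So a = -20.

-20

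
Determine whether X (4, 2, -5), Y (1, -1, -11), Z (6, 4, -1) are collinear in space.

XY = (-3, -3, -6), XZ = (2, 2, 4).
Each component of XZ is -2/3 times the corresponding component of XY, so XZ = -2/3·XY and the points are collinear.

Yes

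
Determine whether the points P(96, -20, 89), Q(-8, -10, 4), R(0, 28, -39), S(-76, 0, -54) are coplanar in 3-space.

With P as base: PQ = (-104, 10, -85), PR = (-96, 48, -128), PS = (-172, 20, -143).
PR × PS = (-4304, 8288, 6336).
PQ · (PR × PS) = -8064.
Since -8064 ≠ 0, the four points are not coplanar.

No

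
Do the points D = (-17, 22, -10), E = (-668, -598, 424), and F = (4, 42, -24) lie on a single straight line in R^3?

Yes

DE = (-651, -620, 434), DF = (21, 20, -14).
Each component of DF is -1/31 times the corresponding component of DE, so DF = -1/31·DE and the points are collinear.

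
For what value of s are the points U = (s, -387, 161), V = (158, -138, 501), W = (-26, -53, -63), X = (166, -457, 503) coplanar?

54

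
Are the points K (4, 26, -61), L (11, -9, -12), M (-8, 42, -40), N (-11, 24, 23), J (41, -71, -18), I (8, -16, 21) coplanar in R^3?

No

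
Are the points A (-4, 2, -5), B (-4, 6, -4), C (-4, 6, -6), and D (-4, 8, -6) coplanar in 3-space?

A normal to the plane through A, B, C is n = AB × AC = (-8, 0, 0).
The plane has equation n·P = 32. For D: n·D = 32.
Equal, so D lies in the plane and all four are coplanar.

Yes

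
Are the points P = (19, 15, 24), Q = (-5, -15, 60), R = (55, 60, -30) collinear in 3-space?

Yes

PQ = (-24, -30, 36), PR = (36, 45, -54).
PQ × PR = (0, 0, 0).
The cross product vanishes, so the three points are collinear.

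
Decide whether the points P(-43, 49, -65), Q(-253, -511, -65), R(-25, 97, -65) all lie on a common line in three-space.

Yes

PQ = (-210, -560, 0), PR = (18, 48, 0).
PQ × PR = (0, 0, 0).
The cross product vanishes, so the three points are collinear.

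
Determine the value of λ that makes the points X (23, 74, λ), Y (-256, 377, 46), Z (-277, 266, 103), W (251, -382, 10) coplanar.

-37/2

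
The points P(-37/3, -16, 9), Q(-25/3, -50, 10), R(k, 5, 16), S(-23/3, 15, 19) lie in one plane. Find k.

The points are coplanar iff PQ · (PR × PS) = 0.
Expanding, this is linear in k: (371)k + (3339) = 0.
So k = -9.

-9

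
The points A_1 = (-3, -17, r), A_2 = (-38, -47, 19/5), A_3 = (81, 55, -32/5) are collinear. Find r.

4/5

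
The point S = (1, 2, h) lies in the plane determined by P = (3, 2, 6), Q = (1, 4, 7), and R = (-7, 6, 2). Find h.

4

A normal to the plane is n = PQ × PR = (-12, -18, 12).
S lies in the plane iff n · PS = 0.
This gives (12)h + (-48) = 0, so h = 4.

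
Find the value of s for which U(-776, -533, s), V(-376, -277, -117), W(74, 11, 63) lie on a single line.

Direction VW = (450, 288, 180). From the x-coordinate of U, the parameter along the line is τ = (-776 − (-376))/450 = -8/9.
Then s = (-117) + (-8/9)·(180) = -277.

-277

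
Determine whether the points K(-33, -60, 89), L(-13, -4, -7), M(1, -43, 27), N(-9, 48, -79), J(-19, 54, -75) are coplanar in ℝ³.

Yes

The plane through K, L, M has normal n = KL × KM = (-1840, -2024, -1564) and equation n·P = 42964.
Checking the remaining points: n·N = 42964, n·J = 42964.
All equal 42964, so all 5 points lie in one plane.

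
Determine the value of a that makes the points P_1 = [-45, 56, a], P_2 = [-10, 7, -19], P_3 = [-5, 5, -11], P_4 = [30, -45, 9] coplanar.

-40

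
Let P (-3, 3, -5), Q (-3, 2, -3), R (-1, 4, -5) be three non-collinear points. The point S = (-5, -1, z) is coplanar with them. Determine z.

1

The plane through P, Q, R has equation −2x + 4y + 2z = 8.
Substituting S: (2)z + (6) = 8, so z = 1.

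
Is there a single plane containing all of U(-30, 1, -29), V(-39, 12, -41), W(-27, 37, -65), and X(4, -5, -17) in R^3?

No

A normal to the plane through U, V, W is n = UV × UW = (36, -360, -357).
The plane has equation n·P = 8913. For X: n·X = 8013.
8013 ≠ 8913, so X is off the plane.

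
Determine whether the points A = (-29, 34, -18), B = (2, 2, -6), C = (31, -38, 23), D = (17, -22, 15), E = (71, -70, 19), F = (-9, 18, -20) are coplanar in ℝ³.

No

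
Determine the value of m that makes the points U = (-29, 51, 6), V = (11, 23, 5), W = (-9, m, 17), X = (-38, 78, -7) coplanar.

Normal to plane UVX: n = (391, 529, 828); plane equation n·P = 20608.
Requiring n·W = 20608: (529)m + (10557) = 20608.
So m = 19.

19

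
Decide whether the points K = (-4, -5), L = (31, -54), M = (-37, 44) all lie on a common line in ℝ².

No

KL = (35, -49), KM = (-33, 49).
If collinear, KM would be a scalar multiple of KL. But (35)·(49) ≠ (-49)·(-33) (difference 98), so they are not parallel; the points are not collinear.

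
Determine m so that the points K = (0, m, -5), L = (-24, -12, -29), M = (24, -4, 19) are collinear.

Direction LM = (48, 8, 48). From the x-coordinate of K, the parameter along the line is τ = (0 − (-24))/48 = 1/2.
Then m = (-12) + 1/2·(8) = -8.

-8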